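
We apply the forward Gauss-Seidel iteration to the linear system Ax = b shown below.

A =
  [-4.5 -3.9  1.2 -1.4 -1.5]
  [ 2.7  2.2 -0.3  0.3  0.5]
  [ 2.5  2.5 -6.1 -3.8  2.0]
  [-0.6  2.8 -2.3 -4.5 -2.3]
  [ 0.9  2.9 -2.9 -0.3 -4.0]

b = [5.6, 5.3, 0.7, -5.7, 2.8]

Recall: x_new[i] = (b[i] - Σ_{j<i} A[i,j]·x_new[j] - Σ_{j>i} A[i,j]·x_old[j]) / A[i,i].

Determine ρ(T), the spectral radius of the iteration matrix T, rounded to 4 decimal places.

1.3355

Write A = D+L+U with D = diag(-4.5, 2.2, -6.1, -4.5, -4).
GS T = -(D+L)⁻¹U: row 0 first, T[0,1] = -(-3.9)/(-4.5) = -0.8667; later rows by forward substitution.
  T[0,:] = [+0.0000, -0.8667, +0.2667, -0.3111, -0.3333]
  T[1,:] = [+0.0000, +1.0636, -0.1909, +0.2455, +0.1818]
  T[2,:] = [+0.0000, +0.0807, +0.0310, -0.6499, +0.2658]
  T[3,:] = [+0.0000, +0.7361, -0.1702, +0.5264, -0.4894]
  T[4,:] = [+0.0000, +0.4624, -0.0882, +0.5396, -0.0992]
|λ(T)| sorted: 1.3355, 0.3465, 0.3465, 0.0528, 0.0000.
ρ(T) = max|λ| = 1.3355; 1.3355 > 1: divergent.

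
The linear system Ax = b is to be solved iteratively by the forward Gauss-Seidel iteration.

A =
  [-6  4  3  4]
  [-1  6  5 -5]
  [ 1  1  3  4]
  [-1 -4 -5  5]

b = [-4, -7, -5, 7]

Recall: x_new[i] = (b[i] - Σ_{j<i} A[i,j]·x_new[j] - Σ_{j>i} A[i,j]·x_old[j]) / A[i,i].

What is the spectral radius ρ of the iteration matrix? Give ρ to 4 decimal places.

Let D = diag(-6, 6, 3, 5); L, U the strict triangles.
Gauss-Seidel: T = -(D+L)⁻¹U, row 0 first, T[0,2] = -(3)/(-6) = +0.5000; later rows by forward substitution.
  T[0,:] = [+0.0000  +0.6667  +0.5000  +0.6667]
  T[1,:] = [+0.0000  +0.1111  -0.7500  +0.9444]
  T[2,:] = [+0.0000  -0.2593  +0.0833  -1.8704]
  T[3,:] = [+0.0000  -0.0370  -0.4167  -0.9815]
eigenvalue magnitudes: 1.4775, 0.8137, 0.1232, 0.0000.
spectral radius ρ = 1.4775; 1.4775 > 1: divergent.

1.4775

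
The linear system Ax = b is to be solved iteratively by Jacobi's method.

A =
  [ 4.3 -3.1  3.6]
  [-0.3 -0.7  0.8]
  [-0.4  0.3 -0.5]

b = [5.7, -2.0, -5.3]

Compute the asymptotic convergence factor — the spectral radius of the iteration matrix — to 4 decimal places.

1.1913

Write A = D+L+U with D = diag(4.3, -0.7, -0.5).
T_J = -D⁻¹(L+U): T[0,2] = -(3.6)/(4.3) = -0.8372; T[0,0] = 0.
  T[0,:] = [+0.0000 +0.7209 -0.8372]
  T[1,:] = [-0.4286 +0.0000 +1.1429]
  T[2,:] = [-0.8000 +0.6000 +0.0000]
|roots of det(T-λI)|: 1.1913, 0.6104, 0.6104.
spectral radius ρ = 1.1913; 1.1913 > 1, so it fails to converge.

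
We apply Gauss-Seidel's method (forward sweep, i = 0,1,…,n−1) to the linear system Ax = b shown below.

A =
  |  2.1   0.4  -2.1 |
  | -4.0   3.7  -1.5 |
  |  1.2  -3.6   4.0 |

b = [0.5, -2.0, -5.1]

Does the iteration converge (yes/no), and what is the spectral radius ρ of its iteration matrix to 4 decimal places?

yes, ρ = 0.8589

Write A = D+L+U with D = diag(2.1, 3.7, 4).
Gauss-Seidel: T = -(D+L)⁻¹U, row 0 first, T[0,2] = -(-2.1)/(2.1) = +1.0000; later rows by forward substitution.
  T[0,:] = [+0.0000 -0.1905 +1.0000]
  T[1,:] = [+0.0000 -0.2059 +1.4865]
  T[2,:] = [+0.0000 -0.1282 +1.0378]
|eigenvalues of T|: 0.8589, 0.0270, 0.0000.
ρ = 0.8589; 0.8589 < 1: convergent.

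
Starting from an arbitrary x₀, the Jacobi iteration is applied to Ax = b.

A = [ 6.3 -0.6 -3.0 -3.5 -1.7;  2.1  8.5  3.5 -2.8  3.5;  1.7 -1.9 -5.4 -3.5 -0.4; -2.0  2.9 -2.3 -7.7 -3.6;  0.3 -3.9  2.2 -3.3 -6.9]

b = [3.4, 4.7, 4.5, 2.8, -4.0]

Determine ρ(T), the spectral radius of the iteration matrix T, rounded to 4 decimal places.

A = D + L + U where D = diag(6.3, 8.5, -5.4, -7.7, -6.9).
T_J = -D⁻¹(L+U): T[4,3] = -(-3.3)/(-6.9) = -0.4783; T[4,4] = 0.
  T[0,:] = [+0.0000, +0.0952, +0.4762, +0.5556, +0.2698]
  T[1,:] = [-0.2471, +0.0000, -0.4118, +0.3294, -0.4118]
  T[2,:] = [+0.3148, -0.3519, +0.0000, -0.6481, -0.0741]
  T[3,:] = [-0.2597, +0.3766, -0.2987, +0.0000, -0.4675]
  T[4,:] = [+0.0435, -0.5652, +0.3188, -0.4783, +0.0000]
moduli |λ_i(T)| = 1.1475, 0.5379, 0.5379, 0.4178, 0.1826.
spectral radius ρ = 1.1475; 1.1475 > 1, so it fails to converge.

1.1475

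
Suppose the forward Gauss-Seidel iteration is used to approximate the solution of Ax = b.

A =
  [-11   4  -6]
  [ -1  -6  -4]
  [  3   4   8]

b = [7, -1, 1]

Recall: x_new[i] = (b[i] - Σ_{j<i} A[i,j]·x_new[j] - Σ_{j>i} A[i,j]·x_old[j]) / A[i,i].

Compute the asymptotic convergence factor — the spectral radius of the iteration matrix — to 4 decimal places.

0.5868

Split A = D + L + U, D = diag(-11, -6, 8).
Gauss-Seidel: T = -(D+L)⁻¹U, row 0 first, T[0,2] = -(-6)/(-11) = -0.5455; later rows by forward substitution.
  T[0,:] = [+0.0000 +0.3636 -0.5455]
  T[1,:] = [+0.0000 -0.0606 -0.5758]
  T[2,:] = [+0.0000 -0.1061 +0.4924]
|roots of det(T-λI)|: 0.5868, 0.1549, 0.0000.
spectral radius ρ = 0.5868; 0.5868 < 1, so it converges for any x₀.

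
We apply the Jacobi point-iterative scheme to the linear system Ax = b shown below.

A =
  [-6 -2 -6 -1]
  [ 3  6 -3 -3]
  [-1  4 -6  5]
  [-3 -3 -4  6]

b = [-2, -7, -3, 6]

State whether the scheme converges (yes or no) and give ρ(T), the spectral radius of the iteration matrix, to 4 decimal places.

no, ρ = 1.2732

Write A = D+L+U with D = diag(-6, 6, -6, 6).
Jacobi T = -D⁻¹(L+U): T[3,2] = -(-4)/(6) = +0.6667; T[3,3] = 0.
  T[0,:] = [+0.0000, -0.3333, -1.0000, -0.1667]
  T[1,:] = [-0.5000, +0.0000, +0.5000, +0.5000]
  T[2,:] = [-0.1667, +0.6667, +0.0000, +0.8333]
  T[3,:] = [+0.5000, +0.5000, +0.6667, +0.0000]
|eigenvalues of T|: 1.2732, 0.9763, 0.4308, 0.1340.
ρ(T) = max|λ| = 1.2732; 1.2732 > 1 ⇒ diverges.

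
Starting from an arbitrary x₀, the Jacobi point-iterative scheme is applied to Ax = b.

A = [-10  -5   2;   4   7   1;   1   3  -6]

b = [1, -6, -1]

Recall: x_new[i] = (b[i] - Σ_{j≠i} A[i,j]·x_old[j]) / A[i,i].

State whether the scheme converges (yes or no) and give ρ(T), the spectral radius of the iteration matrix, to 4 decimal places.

yes, ρ = 0.5716

Diagonal D = diag(-10, 7, -6); L, U strict lower/upper.
Jacobi: T = -D⁻¹(L+U), T[1,0] = -(4)/(7) = -0.5714; T[1,1] = 0.
  T[0,:] = [+0.0000 -0.5000 +0.2000]
  T[1,:] = [-0.5714 +0.0000 -0.1429]
  T[2,:] = [+0.1667 +0.5000 +0.0000]
|eigenvalues of T|: 0.5716, 0.3363, 0.2353.
spectral radius ρ = 0.5716; 0.5716 < 1: convergent.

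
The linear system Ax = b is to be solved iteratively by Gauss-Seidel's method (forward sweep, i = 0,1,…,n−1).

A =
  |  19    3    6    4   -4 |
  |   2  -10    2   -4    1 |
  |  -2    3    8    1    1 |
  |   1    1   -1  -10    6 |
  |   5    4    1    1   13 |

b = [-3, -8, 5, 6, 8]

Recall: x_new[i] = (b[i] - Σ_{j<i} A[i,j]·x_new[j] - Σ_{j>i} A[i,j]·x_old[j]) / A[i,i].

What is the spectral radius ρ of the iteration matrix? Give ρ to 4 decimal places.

Let D = diag(19, -10, 8, -10, 13); L, U the strict triangles.
GS T = -(D+L)⁻¹U: row 0 first, T[0,1] = -(3)/(19) = -0.1579; later rows by forward substitution.
  T[0,:] = [+0.0000  -0.1579  -0.3158  -0.2105  +0.2105]
  T[1,:] = [+0.0000  -0.0316  +0.1368  -0.4421  +0.1421]
  T[2,:] = [+0.0000  -0.0276  -0.1303  -0.0118  -0.1257]
  T[3,:] = [+0.0000  -0.0162  -0.0049  -0.0641  +0.6478]
  T[4,:] = [+0.0000  +0.0738  +0.0897  +0.2228  -0.1649]
|λ(T)| sorted: 0.5590, 0.1401, 0.1401, 0.0831, 0.0000.
ρ = 0.5590; 0.5590 < 1: convergent.

0.5590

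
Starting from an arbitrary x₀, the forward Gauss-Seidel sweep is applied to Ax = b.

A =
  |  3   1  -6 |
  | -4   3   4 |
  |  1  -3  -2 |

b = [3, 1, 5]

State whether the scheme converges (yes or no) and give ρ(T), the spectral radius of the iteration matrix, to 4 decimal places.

Diagonal D = diag(3, 3, -2); L, U strict lower/upper.
GS T = -(D+L)⁻¹U: row 0 first, T[0,1] = -(1)/(3) = -0.3333; later rows by forward substitution.
  T[0,:] = [+0.0000, -0.3333, +2.0000]
  T[1,:] = [+0.0000, -0.4444, +1.3333]
  T[2,:] = [+0.0000, +0.5000, -1.0000]
moduli |λ_i(T)| = 1.5847, 0.1402, 0.0000.
spectral radius ρ = 1.5847; 1.5847 > 1: divergent.

no, ρ = 1.5847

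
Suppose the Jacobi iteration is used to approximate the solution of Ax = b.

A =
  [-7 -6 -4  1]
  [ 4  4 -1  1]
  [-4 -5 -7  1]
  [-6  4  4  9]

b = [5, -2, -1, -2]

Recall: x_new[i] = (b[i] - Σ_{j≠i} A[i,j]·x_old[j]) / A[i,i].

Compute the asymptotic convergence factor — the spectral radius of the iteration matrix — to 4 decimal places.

Diagonal D = diag(-7, 4, -7, 9); L, U strict lower/upper.
Jacobi T = -D⁻¹(L+U): T[2,3] = -(1)/(-7) = +0.1429; T[2,2] = 0.
  T[0,:] = [+0.0000 -0.8571 -0.5714 +0.1429]
  T[1,:] = [-1.0000 +0.0000 +0.2500 -0.2500]
  T[2,:] = [-0.5714 -0.7143 +0.0000 +0.1429]
  T[3,:] = [+0.6667 -0.4444 -0.4444 +0.0000]
|eigenvalues of T|: 1.1238, 0.9253, 0.3795, 0.1810.
spectral radius ρ = 1.1238; 1.1238 > 1: divergent.

1.1238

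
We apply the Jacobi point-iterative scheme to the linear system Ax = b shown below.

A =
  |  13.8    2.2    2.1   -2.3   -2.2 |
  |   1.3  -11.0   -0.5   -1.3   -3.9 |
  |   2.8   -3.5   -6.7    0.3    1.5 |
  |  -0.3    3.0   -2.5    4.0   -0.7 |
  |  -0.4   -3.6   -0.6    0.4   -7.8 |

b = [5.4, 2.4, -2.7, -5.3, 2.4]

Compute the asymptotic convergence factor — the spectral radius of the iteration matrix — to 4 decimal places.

0.6306

Let D = diag(13.8, -11, -6.7, 4, -7.8); L, U the strict triangles.
T_J = -D⁻¹(L+U): T[0,1] = -(2.2)/(13.8) = -0.1594; T[0,0] = 0.
  T[0,:] = [+0.0000, -0.1594, -0.1522, +0.1667, +0.1594]
  T[1,:] = [+0.1182, +0.0000, -0.0455, -0.1182, -0.3545]
  T[2,:] = [+0.4179, -0.5224, +0.0000, +0.0448, +0.2239]
  T[3,:] = [+0.0750, -0.7500, +0.6250, +0.0000, +0.1750]
  T[4,:] = [-0.0513, -0.4615, -0.0769, +0.0513, +0.0000]
|eigenvalues of T|: 0.6306, 0.4549, 0.3750, 0.3750, 0.1318.
ρ = 0.6306; 0.6306 < 1: convergent.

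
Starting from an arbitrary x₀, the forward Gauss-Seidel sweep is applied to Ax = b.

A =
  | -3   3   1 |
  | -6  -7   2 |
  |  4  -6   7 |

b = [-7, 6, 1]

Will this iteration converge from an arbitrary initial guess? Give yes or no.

yes

Diagonal D = diag(-3, -7, 7); L, U strict lower/upper.
GS T = -(D+L)⁻¹U: row 0 first, T[0,2] = -(1)/(-3) = +0.3333; later rows by forward substitution.
  T[0,:] = [+0.0000, +1.0000, +0.3333]
  T[1,:] = [+0.0000, -0.8571, +0.0000]
  T[2,:] = [+0.0000, -1.3061, -0.1905]
moduli |λ_i(T)| = 0.8571, 0.1905, 0.0000.
spectral radius ρ = 0.8571; 0.8571 < 1, so it converges for any x₀.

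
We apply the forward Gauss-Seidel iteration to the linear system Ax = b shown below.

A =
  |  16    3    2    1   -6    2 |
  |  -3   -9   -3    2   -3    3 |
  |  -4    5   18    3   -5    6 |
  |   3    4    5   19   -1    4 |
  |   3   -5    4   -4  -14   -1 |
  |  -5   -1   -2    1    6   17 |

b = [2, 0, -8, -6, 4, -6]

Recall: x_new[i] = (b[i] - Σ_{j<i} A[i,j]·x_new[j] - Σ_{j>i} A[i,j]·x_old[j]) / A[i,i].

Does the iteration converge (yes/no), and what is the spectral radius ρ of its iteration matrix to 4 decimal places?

Let D = diag(16, -9, 18, 19, -14, 17); L, U the strict triangles.
T_GS = -(D+L)⁻¹U: row 0 first, T[0,4] = -(-6)/(16) = +0.3750; later rows by forward substitution.
  T[0,:] = [+0.0000  -0.1875  -0.1250  -0.0625  +0.3750  -0.1250]
  T[1,:] = [+0.0000  +0.0625  -0.2917  +0.2431  -0.4583  +0.3750]
  T[2,:] = [+0.0000  -0.0590  +0.0532  -0.2481  +0.4884  -0.4653]
  T[3,:] = [+0.0000  +0.0320  +0.0671  +0.0240  -0.0386  -0.1473]
  T[4,:] = [+0.0000  -0.0885  +0.0734  -0.1779  +0.3946  -0.3230]
  T[5,:] = [+0.0000  -0.0291  -0.0775  +0.0281  +0.0038  +0.0532]
eigenvalue magnitudes: 0.6210, 0.0981, 0.0870, 0.0870, 0.0250, 0.0000.
ρ = 0.6210; 0.6210 < 1, so it converges for any x₀.

yes, ρ = 0.6210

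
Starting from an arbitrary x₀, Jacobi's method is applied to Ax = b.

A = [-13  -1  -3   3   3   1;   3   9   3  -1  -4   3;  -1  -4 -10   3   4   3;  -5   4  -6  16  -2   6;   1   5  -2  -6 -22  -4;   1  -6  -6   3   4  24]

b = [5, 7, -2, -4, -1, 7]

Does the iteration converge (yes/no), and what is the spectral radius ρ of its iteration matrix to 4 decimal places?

A = D + L + U where D = diag(-13, 9, -10, 16, -22, 24).
Jacobi: T = -D⁻¹(L+U), T[4,5] = -(-4)/(-22) = -0.1818; T[4,4] = 0.
  T[0,:] = [+0.0000, -0.0769, -0.2308, +0.2308, +0.2308, +0.0769]
  T[1,:] = [-0.3333, +0.0000, -0.3333, +0.1111, +0.4444, -0.3333]
  T[2,:] = [-0.1000, -0.4000, +0.0000, +0.3000, +0.4000, +0.3000]
  T[3,:] = [+0.3125, -0.2500, +0.3750, +0.0000, +0.1250, -0.3750]
  T[4,:] = [+0.0455, +0.2273, -0.0909, -0.2727, +0.0000, -0.1818]
  T[5,:] = [-0.0417, +0.2500, +0.2500, -0.1250, -0.1667, +0.0000]
|eigenvalues of T|: 0.8919, 0.3777, 0.3238, 0.3238, 0.2856, 0.2856.
ρ(T) = max|λ| = 0.8919; 0.8919 < 1 ⇒ converges.

yes, ρ = 0.8919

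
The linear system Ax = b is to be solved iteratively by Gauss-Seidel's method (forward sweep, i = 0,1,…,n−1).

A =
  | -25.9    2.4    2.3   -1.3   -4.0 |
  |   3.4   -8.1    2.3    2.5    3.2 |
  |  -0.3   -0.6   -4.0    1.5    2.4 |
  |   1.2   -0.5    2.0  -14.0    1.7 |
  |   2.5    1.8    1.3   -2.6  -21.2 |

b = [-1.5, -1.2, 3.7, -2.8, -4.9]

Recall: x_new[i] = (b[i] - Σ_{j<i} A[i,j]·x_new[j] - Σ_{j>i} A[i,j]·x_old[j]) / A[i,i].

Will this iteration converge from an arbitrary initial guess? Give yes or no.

yes

Write A = D+L+U with D = diag(-25.9, -8.1, -4, -14, -21.2).
T_GS = -(D+L)⁻¹U: row 0 first, T[0,4] = -(-4)/(-25.9) = -0.1544; later rows by forward substitution.
  T[0,:] = [+0.0000 +0.0927 +0.0888 -0.0502 -0.1544]
  T[1,:] = [+0.0000 +0.0389 +0.3212 +0.2876 +0.3302]
  T[2,:] = [+0.0000 -0.0128 -0.0548 +0.3356 +0.5620]
  T[3,:] = [+0.0000 +0.0047 -0.0117 +0.0334 +0.1767]
  T[4,:] = [+0.0000 +0.0129 +0.0358 +0.0350 +0.0226]
eigenvalue magnitudes: 0.2384, 0.1216, 0.1216, 0.0401, 0.0000.
ρ(T) = max|λ| = 0.2384; 0.2384 < 1 ⇒ converges.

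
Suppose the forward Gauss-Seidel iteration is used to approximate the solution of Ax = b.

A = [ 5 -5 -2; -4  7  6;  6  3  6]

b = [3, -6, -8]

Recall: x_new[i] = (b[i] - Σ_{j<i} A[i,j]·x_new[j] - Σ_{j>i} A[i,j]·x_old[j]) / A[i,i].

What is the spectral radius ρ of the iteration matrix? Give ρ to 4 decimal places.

1.2000

A = D + L + U where D = diag(5, 7, 6).
GS T = -(D+L)⁻¹U: row 0 first, T[0,1] = -(-5)/(5) = +1.0000; later rows by forward substitution.
  T[0,:] = [+0.0000 +1.0000 +0.4000]
  T[1,:] = [+0.0000 +0.5714 -0.6286]
  T[2,:] = [+0.0000 -1.2857 -0.0857]
|λ(T)| sorted: 1.2000, 0.7143, 0.0000.
ρ(T) = max|λ| = 1.2000; 1.2000 > 1 ⇒ diverges.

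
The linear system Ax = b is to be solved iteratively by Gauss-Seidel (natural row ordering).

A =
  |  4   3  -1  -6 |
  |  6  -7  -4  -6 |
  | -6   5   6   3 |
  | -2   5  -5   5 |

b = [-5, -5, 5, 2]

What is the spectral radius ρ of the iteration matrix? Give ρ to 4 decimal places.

Diagonal D = diag(4, -7, 6, 5); L, U strict lower/upper.
T_GS = -(D+L)⁻¹U: row 0 first, T[0,1] = -(3)/(4) = -0.7500; later rows by forward substitution.
  T[0,:] = [+0.0000 -0.7500 +0.2500 +1.5000]
  T[1,:] = [+0.0000 -0.6429 -0.3571 +0.4286]
  T[2,:] = [+0.0000 -0.2143 +0.5476 +0.6429]
  T[3,:] = [+0.0000 +0.1286 +1.0048 +0.8143]
|roots of det(T-λI)|: 1.4904, 0.8398, 0.0685, 0.0000.
ρ(T) = max|λ| = 1.4904; 1.4904 > 1: divergent.

1.4904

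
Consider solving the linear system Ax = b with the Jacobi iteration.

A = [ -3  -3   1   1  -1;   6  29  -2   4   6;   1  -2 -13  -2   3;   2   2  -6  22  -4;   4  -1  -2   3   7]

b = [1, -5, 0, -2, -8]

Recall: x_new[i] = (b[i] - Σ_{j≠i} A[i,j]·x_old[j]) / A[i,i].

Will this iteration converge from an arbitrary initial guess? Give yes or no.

Let D = diag(-3, 29, -13, 22, 7); L, U the strict triangles.
T_J = -D⁻¹(L+U): T[2,3] = -(-2)/(-13) = -0.1538; T[2,2] = 0.
  T[0,:] = [+0.0000, -1.0000, +0.3333, +0.3333, -0.3333]
  T[1,:] = [-0.2069, +0.0000, +0.0690, -0.1379, -0.2069]
  T[2,:] = [+0.0769, -0.1538, +0.0000, -0.1538, +0.2308]
  T[3,:] = [-0.0909, -0.0909, +0.2727, +0.0000, +0.1818]
  T[4,:] = [-0.5714, +0.1429, +0.2857, -0.4286, +0.0000]
|λ(T)| sorted: 0.7871, 0.5261, 0.5261, 0.1236, 0.1236.
ρ(T) = max|λ| = 0.7871; 0.7871 < 1, so it converges for any x₀.

yes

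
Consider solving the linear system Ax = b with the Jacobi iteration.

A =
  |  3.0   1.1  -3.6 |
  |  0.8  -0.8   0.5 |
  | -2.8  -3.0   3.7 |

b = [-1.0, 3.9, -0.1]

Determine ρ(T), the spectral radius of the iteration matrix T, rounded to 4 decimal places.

1.2913

Diagonal D = diag(3, -0.8, 3.7); L, U strict lower/upper.
Jacobi: T = -D⁻¹(L+U), T[0,2] = -(-3.6)/(3) = +1.2000; T[0,0] = 0.
  T[0,:] = [+0.0000, -0.3667, +1.2000]
  T[1,:] = [+1.0000, +0.0000, +0.6250]
  T[2,:] = [+0.7568, +0.8108, +0.0000]
|λ(T)| sorted: 1.2913, 0.7869, 0.7869.
spectral radius ρ = 1.2913; 1.2913 > 1 ⇒ diverges.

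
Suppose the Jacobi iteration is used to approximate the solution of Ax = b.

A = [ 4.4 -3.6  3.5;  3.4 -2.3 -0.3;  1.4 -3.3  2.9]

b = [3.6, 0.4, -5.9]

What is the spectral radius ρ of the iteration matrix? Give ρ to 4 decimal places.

1.5147

Diagonal D = diag(4.4, -2.3, 2.9); L, U strict lower/upper.
Jacobi: T = -D⁻¹(L+U), T[0,1] = -(-3.6)/(4.4) = +0.8182; T[0,0] = 0.
  T[0,:] = [+0.0000 +0.8182 -0.7955]
  T[1,:] = [+1.4783 +0.0000 -0.1304]
  T[2,:] = [-0.4828 +1.1379 +0.0000]
|eigenvalues of T|: 1.5147, 0.9216, 0.9216.
spectral radius ρ = 1.5147; 1.5147 > 1 ⇒ diverges.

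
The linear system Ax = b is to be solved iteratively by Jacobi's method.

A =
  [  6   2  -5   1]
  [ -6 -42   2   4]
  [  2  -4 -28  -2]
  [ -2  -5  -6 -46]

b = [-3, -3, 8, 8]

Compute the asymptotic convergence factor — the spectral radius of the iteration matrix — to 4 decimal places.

Split A = D + L + U, D = diag(6, -42, -28, -46).
Jacobi: T = -D⁻¹(L+U), T[1,2] = -(2)/(-42) = +0.0476; T[1,1] = 0.
  T[0,:] = [+0.0000  -0.3333  +0.8333  -0.1667]
  T[1,:] = [-0.1429  +0.0000  +0.0476  +0.0952]
  T[2,:] = [+0.0714  -0.1429  +0.0000  -0.0714]
  T[3,:] = [-0.0435  -0.1087  -0.1304  +0.0000]
eigenvalue magnitudes: 0.4024, 0.2098, 0.2098, 0.0306.
ρ(T) = max|λ| = 0.4024; 0.4024 < 1: convergent.

0.4024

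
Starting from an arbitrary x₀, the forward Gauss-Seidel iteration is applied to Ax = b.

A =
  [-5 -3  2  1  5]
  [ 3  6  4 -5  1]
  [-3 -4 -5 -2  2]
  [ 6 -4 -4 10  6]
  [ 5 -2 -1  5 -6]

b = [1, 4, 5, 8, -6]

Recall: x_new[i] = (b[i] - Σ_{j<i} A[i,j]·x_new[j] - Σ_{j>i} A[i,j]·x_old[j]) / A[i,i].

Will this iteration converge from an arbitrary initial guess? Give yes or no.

Let D = diag(-5, 6, -5, 10, -6); L, U the strict triangles.
T_GS = -(D+L)⁻¹U: row 0 first, T[0,4] = -(5)/(-5) = +1.0000; later rows by forward substitution.
  T[0,:] = [+0.0000, -0.6000, +0.4000, +0.2000, +1.0000]
  T[1,:] = [+0.0000, +0.3000, -0.8667, +0.7333, -0.6667]
  T[2,:] = [+0.0000, +0.1200, +0.4533, -1.1067, +0.3333]
  T[3,:] = [+0.0000, +0.5280, -0.4053, -0.2693, -1.3333]
  T[4,:] = [+0.0000, -0.1800, +0.2089, -0.1178, -0.1111]
|eigenvalues of T|: 1.4853, 0.5216, 0.5216, 0.1980, 0.0000.
ρ(T) = max|λ| = 1.4853; 1.4853 > 1 ⇒ diverges.

no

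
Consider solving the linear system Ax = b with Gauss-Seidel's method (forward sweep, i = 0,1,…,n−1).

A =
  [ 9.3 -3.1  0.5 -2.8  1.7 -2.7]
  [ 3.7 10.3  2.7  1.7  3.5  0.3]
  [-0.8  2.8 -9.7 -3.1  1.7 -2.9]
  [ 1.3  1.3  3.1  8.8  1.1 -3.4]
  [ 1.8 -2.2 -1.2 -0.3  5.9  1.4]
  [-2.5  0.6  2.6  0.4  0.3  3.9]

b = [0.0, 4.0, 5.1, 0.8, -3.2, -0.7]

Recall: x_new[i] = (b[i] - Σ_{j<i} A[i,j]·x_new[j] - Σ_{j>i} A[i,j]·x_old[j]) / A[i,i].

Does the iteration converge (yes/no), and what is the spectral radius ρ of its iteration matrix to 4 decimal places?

Split A = D + L + U, D = diag(9.3, 10.3, -9.7, 8.8, 5.9, 3.9).
GS T = -(D+L)⁻¹U: row 0 first, T[0,1] = -(-3.1)/(9.3) = +0.3333; later rows by forward substitution.
  T[0,:] = [+0.0000, +0.3333, -0.0538, +0.3011, -0.1828, +0.2903]
  T[1,:] = [+0.0000, -0.1197, -0.2428, -0.2732, -0.2741, -0.1334]
  T[2,:] = [+0.0000, -0.0621, -0.0657, -0.4233, +0.1112, -0.3614]
  T[3,:] = [+0.0000, -0.0097, +0.0669, +0.1450, -0.0967, +0.4905]
  T[4,:] = [+0.0000, -0.1595, -0.0841, -0.2724, -0.0288, -0.4242]
  T[5,:] = [+0.0000, +0.2867, +0.0463, +0.5233, -0.1370, +0.4299]
|λ(T)| sorted: 0.8567, 0.3570, 0.1226, 0.1226, 0.1154, 0.0000.
spectral radius ρ = 0.8567; 0.8567 < 1, so it converges for any x₀.

yes, ρ = 0.8567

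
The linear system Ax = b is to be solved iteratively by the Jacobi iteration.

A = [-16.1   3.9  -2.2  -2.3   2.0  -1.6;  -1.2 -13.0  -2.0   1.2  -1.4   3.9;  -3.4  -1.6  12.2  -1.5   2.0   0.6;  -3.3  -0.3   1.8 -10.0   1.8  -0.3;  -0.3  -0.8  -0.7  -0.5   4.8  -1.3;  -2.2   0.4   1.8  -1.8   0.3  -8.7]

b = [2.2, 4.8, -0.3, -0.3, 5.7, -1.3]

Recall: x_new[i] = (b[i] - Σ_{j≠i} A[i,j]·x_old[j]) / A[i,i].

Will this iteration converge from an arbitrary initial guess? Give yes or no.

Let D = diag(-16.1, -13, 12.2, -10, 4.8, -8.7); L, U the strict triangles.
Jacobi: T = -D⁻¹(L+U), T[4,5] = -(-1.3)/(4.8) = +0.2708; T[4,4] = 0.
  T[0,:] = [+0.0000  +0.2422  -0.1366  -0.1429  +0.1242  -0.0994]
  T[1,:] = [-0.0923  +0.0000  -0.1538  +0.0923  -0.1077  +0.3000]
  T[2,:] = [+0.2787  +0.1311  +0.0000  +0.1230  -0.1639  -0.0492]
  T[3,:] = [-0.3300  -0.0300  +0.1800  +0.0000  +0.1800  -0.0300]
  T[4,:] = [+0.0625  +0.1667  +0.1458  +0.1042  +0.0000  +0.2708]
  T[5,:] = [-0.2529  +0.0460  +0.2069  -0.2069  +0.0345  +0.0000]
eigenvalue magnitudes: 0.5111, 0.3111, 0.3111, 0.2584, 0.2584, 0.1855.
ρ(T) = max|λ| = 0.5111; 0.5111 < 1: convergent.

yes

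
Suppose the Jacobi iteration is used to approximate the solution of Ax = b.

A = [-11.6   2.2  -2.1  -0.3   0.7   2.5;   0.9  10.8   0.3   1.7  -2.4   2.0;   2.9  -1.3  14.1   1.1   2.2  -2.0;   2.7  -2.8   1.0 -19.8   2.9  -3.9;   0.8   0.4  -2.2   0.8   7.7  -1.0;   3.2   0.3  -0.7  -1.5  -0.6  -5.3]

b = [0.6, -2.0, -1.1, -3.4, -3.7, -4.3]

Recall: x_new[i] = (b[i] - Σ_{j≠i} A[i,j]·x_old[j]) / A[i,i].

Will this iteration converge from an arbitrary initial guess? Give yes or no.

A = D + L + U where D = diag(-11.6, 10.8, 14.1, -19.8, 7.7, -5.3).
Jacobi T = -D⁻¹(L+U): T[4,0] = -(0.8)/(7.7) = -0.1039; T[4,4] = 0.
  T[0,:] = [+0.0000, +0.1897, -0.1810, -0.0259, +0.0603, +0.2155]
  T[1,:] = [-0.0833, +0.0000, -0.0278, -0.1574, +0.2222, -0.1852]
  T[2,:] = [-0.2057, +0.0922, +0.0000, -0.0780, -0.1560, +0.1418]
  T[3,:] = [+0.1364, -0.1414, +0.0505, +0.0000, +0.1465, -0.1970]
  T[4,:] = [-0.1039, -0.0519, +0.2857, -0.1039, +0.0000, +0.1299]
  T[5,:] = [+0.6038, +0.0566, -0.1321, -0.2830, -0.1132, +0.0000]
moduli |λ_i(T)| = 0.5294, 0.3285, 0.3285, 0.3007, 0.1617, 0.0462.
spectral radius ρ = 0.5294; 0.5294 < 1 ⇒ converges.

yes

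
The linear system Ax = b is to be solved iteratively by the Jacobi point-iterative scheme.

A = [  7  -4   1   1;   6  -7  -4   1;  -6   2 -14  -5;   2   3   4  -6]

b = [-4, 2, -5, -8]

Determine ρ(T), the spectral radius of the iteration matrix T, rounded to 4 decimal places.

Write A = D+L+U with D = diag(7, -7, -14, -6).
Jacobi T = -D⁻¹(L+U): T[3,1] = -(3)/(-6) = +0.5000; T[3,3] = 0.
  T[0,:] = [+0.0000, +0.5714, -0.1429, -0.1429]
  T[1,:] = [+0.8571, +0.0000, -0.5714, +0.1429]
  T[2,:] = [-0.4286, +0.1429, +0.0000, -0.3571]
  T[3,:] = [+0.3333, +0.5000, +0.6667, +0.0000]
|λ(T)| sorted: 0.8503, 0.5378, 0.5378, 0.4702.
spectral radius ρ = 0.8503; 0.8503 < 1 ⇒ converges.

0.8503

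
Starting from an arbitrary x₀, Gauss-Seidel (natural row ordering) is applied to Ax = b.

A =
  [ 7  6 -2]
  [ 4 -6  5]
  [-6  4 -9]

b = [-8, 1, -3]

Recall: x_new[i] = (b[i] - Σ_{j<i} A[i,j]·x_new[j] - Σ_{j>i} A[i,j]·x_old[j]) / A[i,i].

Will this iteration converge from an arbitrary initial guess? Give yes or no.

Diagonal D = diag(7, -6, -9); L, U strict lower/upper.
GS T = -(D+L)⁻¹U: row 0 first, T[0,1] = -(6)/(7) = -0.8571; later rows by forward substitution.
  T[0,:] = [+0.0000  -0.8571  +0.2857]
  T[1,:] = [+0.0000  -0.5714  +1.0238]
  T[2,:] = [+0.0000  +0.3175  +0.2646]
moduli |λ_i(T)| = 0.8604, 0.5535, 0.0000.
ρ = 0.8604; 0.8604 < 1, so it converges for any x₀.

yes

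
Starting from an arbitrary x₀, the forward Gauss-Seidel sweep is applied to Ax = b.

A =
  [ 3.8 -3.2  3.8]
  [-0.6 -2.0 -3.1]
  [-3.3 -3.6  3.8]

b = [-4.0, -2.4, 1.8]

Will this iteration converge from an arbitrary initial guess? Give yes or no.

Write A = D+L+U with D = diag(3.8, -2, 3.8).
Gauss-Seidel: T = -(D+L)⁻¹U, row 0 first, T[0,1] = -(-3.2)/(3.8) = +0.8421; later rows by forward substitution.
  T[0,:] = [+0.0000, +0.8421, -1.0000]
  T[1,:] = [+0.0000, -0.2526, -1.2500]
  T[2,:] = [+0.0000, +0.4920, -2.0526]
|eigenvalues of T|: 1.5943, 0.7110, 0.0000.
spectral radius ρ = 1.5943; 1.5943 > 1: divergent.

no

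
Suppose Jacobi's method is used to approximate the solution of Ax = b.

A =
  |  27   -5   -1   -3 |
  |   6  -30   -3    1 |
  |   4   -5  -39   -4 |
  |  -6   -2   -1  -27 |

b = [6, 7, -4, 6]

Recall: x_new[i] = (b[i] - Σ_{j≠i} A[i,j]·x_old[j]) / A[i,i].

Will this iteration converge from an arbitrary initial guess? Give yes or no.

Diagonal D = diag(27, -30, -39, -27); L, U strict lower/upper.
Jacobi T = -D⁻¹(L+U): T[2,0] = -(4)/(-39) = +0.1026; T[2,2] = 0.
  T[0,:] = [+0.0000, +0.1852, +0.0370, +0.1111]
  T[1,:] = [+0.2000, +0.0000, -0.1000, +0.0333]
  T[2,:] = [+0.1026, -0.1282, +0.0000, -0.1026]
  T[3,:] = [-0.2222, -0.0741, -0.0370, +0.0000]
moduli |λ_i(T)| = 0.2370, 0.1583, 0.1583, 0.0036.
spectral radius ρ = 0.2370; 0.2370 < 1, so it converges for any x₀.

yes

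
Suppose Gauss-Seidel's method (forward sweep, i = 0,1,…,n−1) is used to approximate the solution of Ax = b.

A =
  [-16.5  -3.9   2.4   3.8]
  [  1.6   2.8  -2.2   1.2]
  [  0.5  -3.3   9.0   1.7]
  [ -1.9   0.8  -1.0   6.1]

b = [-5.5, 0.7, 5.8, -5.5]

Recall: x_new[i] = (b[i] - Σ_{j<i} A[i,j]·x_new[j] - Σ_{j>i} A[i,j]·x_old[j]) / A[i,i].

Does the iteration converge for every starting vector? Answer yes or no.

yes

Diagonal D = diag(-16.5, 2.8, 9, 6.1); L, U strict lower/upper.
T_GS = -(D+L)⁻¹U: row 0 first, T[0,1] = -(-3.9)/(-16.5) = -0.2364; later rows by forward substitution.
  T[0,:] = [+0.0000 -0.2364 +0.1455 +0.2303]
  T[1,:] = [+0.0000 +0.1351 +0.7026 -0.5602]
  T[2,:] = [+0.0000 +0.0627 +0.2495 -0.4071]
  T[3,:] = [+0.0000 -0.0811 -0.0059 +0.0785]
|eigenvalues of T|: 0.5500, 0.1409, 0.1409, 0.0000.
ρ(T) = max|λ| = 0.5500; 0.5500 < 1: convergent.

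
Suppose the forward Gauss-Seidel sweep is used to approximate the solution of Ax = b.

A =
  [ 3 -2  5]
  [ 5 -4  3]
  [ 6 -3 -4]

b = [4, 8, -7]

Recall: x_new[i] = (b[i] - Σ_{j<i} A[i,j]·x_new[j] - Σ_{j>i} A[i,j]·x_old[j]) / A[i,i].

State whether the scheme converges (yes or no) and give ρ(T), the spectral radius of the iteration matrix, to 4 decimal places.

Split A = D + L + U, D = diag(3, -4, -4).
T_GS = -(D+L)⁻¹U: row 0 first, T[0,2] = -(5)/(3) = -1.6667; later rows by forward substitution.
  T[0,:] = [+0.0000  +0.6667  -1.6667]
  T[1,:] = [+0.0000  +0.8333  -1.3333]
  T[2,:] = [+0.0000  +0.3750  -1.5000]
|roots of det(T-λI)|: 1.2613, 0.5946, 0.0000.
ρ = 1.2613; 1.2613 > 1: divergent.

no, ρ = 1.2613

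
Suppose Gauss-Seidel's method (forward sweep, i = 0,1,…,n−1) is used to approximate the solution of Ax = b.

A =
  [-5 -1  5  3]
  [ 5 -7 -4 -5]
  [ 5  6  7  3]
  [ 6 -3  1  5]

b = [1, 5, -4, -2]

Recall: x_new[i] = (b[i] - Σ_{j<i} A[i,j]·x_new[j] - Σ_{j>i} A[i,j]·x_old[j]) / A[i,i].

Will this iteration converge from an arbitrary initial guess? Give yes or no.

A = D + L + U where D = diag(-5, -7, 7, 5).
T_GS = -(D+L)⁻¹U: row 0 first, T[0,2] = -(5)/(-5) = +1.0000; later rows by forward substitution.
  T[0,:] = [+0.0000, -0.2000, +1.0000, +0.6000]
  T[1,:] = [+0.0000, -0.1429, +0.1429, -0.2857]
  T[2,:] = [+0.0000, +0.2653, -0.8367, -0.6122]
  T[3,:] = [+0.0000, +0.1012, -0.9469, -0.7690]
|eigenvalues of T|: 1.5392, 0.3264, 0.1170, 0.0000.
ρ(T) = max|λ| = 1.5392; 1.5392 > 1: divergent.

no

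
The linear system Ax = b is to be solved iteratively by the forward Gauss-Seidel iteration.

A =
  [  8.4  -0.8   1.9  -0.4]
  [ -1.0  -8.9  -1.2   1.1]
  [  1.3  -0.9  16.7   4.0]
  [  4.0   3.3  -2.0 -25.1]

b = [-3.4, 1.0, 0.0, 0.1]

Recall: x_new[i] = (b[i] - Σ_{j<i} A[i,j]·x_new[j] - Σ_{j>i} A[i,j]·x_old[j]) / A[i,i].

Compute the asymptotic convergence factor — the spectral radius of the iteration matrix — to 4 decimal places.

A = D + L + U where D = diag(8.4, -8.9, 16.7, -25.1).
GS T = -(D+L)⁻¹U: row 0 first, T[0,3] = -(-0.4)/(8.4) = +0.0476; later rows by forward substitution.
  T[0,:] = [+0.0000  +0.0952  -0.2262  +0.0476]
  T[1,:] = [+0.0000  -0.0107  -0.1094  +0.1182]
  T[2,:] = [+0.0000  -0.0080  +0.0117  -0.2369]
  T[3,:] = [+0.0000  +0.0144  -0.0514  +0.0420]
|λ(T)| sorted: 0.1572, 0.0689, 0.0452, 0.0000.
spectral radius ρ = 0.1572; 0.1572 < 1, so it converges for any x₀.

0.1572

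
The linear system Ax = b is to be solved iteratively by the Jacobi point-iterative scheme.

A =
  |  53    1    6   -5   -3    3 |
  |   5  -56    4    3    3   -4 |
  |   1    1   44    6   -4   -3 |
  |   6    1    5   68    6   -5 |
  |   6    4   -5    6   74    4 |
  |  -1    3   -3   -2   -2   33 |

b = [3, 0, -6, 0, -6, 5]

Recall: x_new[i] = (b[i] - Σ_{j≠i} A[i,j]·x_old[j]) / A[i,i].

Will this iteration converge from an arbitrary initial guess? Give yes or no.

yes

A = D + L + U where D = diag(53, -56, 44, 68, 74, 33).
Jacobi: T = -D⁻¹(L+U), T[1,4] = -(3)/(-56) = +0.0536; T[1,1] = 0.
  T[0,:] = [+0.0000, -0.0189, -0.1132, +0.0943, +0.0566, -0.0566]
  T[1,:] = [+0.0893, +0.0000, +0.0714, +0.0536, +0.0536, -0.0714]
  T[2,:] = [-0.0227, -0.0227, +0.0000, -0.1364, +0.0909, +0.0682]
  T[3,:] = [-0.0882, -0.0147, -0.0735, +0.0000, -0.0882, +0.0735]
  T[4,:] = [-0.0811, -0.0541, +0.0676, -0.0811, +0.0000, -0.0541]
  T[5,:] = [+0.0303, -0.0909, +0.0909, +0.0606, +0.0606, +0.0000]
|λ(T)| sorted: 0.1760, 0.1455, 0.1455, 0.1395, 0.1395, 0.0049.
ρ = 0.1760; 0.1760 < 1, so it converges for any x₀.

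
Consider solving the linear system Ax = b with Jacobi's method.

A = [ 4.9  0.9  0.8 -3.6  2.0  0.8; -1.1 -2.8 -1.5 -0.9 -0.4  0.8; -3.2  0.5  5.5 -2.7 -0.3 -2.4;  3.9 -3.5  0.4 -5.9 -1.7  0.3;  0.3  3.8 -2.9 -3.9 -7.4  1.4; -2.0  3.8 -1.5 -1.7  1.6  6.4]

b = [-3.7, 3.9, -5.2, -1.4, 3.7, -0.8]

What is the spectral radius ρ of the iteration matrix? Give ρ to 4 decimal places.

Split A = D + L + U, D = diag(4.9, -2.8, 5.5, -5.9, -7.4, 6.4).
T_J = -D⁻¹(L+U): T[2,0] = -(-3.2)/(5.5) = +0.5818; T[2,2] = 0.
  T[0,:] = [+0.0000  -0.1837  -0.1633  +0.7347  -0.4082  -0.1633]
  T[1,:] = [-0.3929  +0.0000  -0.5357  -0.3214  -0.1429  +0.2857]
  T[2,:] = [+0.5818  -0.0909  +0.0000  +0.4909  +0.0545  +0.4364]
  T[3,:] = [+0.6610  -0.5932  +0.0678  +0.0000  -0.2881  +0.0508]
  T[4,:] = [+0.0405  +0.5135  -0.3919  -0.5270  +0.0000  +0.1892]
  T[5,:] = [+0.3125  -0.5938  +0.2344  +0.2656  -0.2500  +0.0000]
|λ(T)| sorted: 1.2148, 0.7116, 0.7116, 0.6295, 0.2539, 0.2013.
spectral radius ρ = 1.2148; 1.2148 > 1: divergent.

1.2148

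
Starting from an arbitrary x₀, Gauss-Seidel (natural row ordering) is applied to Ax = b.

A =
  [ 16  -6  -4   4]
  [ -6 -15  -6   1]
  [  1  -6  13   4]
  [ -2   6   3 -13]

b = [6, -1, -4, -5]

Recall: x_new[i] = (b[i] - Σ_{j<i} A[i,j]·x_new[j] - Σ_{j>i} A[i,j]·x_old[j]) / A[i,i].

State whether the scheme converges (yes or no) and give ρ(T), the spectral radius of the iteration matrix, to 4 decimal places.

yes, ρ = 0.5187

Write A = D+L+U with D = diag(16, -15, 13, -13).
Gauss-Seidel: T = -(D+L)⁻¹U, row 0 first, T[0,3] = -(4)/(16) = -0.2500; later rows by forward substitution.
  T[0,:] = [+0.0000 +0.3750 +0.2500 -0.2500]
  T[1,:] = [+0.0000 -0.1500 -0.5000 +0.1667]
  T[2,:] = [+0.0000 -0.0981 -0.2500 -0.2115]
  T[3,:] = [+0.0000 -0.1496 -0.3269 +0.0666]
|λ(T)| sorted: 0.5187, 0.1170, 0.1170, 0.0000.
ρ = 0.5187; 0.5187 < 1: convergent.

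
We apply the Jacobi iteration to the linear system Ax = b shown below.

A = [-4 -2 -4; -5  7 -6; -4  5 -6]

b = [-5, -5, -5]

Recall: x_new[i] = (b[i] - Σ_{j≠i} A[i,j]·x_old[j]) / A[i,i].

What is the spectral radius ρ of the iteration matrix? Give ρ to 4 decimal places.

1.1383

Let D = diag(-4, 7, -6); L, U the strict triangles.
Jacobi: T = -D⁻¹(L+U), T[0,1] = -(-2)/(-4) = -0.5000; T[0,0] = 0.
  T[0,:] = [+0.0000  -0.5000  -1.0000]
  T[1,:] = [+0.7143  +0.0000  +0.8571]
  T[2,:] = [-0.6667  +0.8333  +0.0000]
eigenvalue magnitudes: 1.1383, 0.7972, 0.3411.
ρ = 1.1383; 1.1383 > 1, so it fails to converge.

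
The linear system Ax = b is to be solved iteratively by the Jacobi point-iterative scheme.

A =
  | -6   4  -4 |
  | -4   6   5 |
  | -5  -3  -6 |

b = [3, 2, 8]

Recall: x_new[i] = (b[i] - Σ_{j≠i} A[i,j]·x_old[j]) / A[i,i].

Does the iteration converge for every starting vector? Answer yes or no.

Split A = D + L + U, D = diag(-6, 6, -6).
T_J = -D⁻¹(L+U): T[1,0] = -(-4)/(6) = +0.6667; T[1,1] = 0.
  T[0,:] = [+0.0000 +0.6667 -0.6667]
  T[1,:] = [+0.6667 +0.0000 -0.8333]
  T[2,:] = [-0.8333 -0.5000 +0.0000]
eigenvalue magnitudes: 1.3828, 0.7039, 0.7039.
spectral radius ρ = 1.3828; 1.3828 > 1 ⇒ diverges.

no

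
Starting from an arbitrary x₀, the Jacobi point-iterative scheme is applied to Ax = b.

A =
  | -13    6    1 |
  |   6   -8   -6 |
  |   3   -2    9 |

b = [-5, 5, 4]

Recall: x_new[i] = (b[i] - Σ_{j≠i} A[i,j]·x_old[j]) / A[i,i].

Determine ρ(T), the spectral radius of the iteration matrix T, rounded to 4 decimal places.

Diagonal D = diag(-13, -8, 9); L, U strict lower/upper.
Jacobi T = -D⁻¹(L+U): T[0,1] = -(6)/(-13) = +0.4615; T[0,0] = 0.
  T[0,:] = [+0.0000  +0.4615  +0.0769]
  T[1,:] = [+0.7500  +0.0000  -0.7500]
  T[2,:] = [-0.3333  +0.2222  +0.0000]
|eigenvalues of T|: 0.6048, 0.4604, 0.4604.
ρ = 0.6048; 0.6048 < 1 ⇒ converges.

0.6048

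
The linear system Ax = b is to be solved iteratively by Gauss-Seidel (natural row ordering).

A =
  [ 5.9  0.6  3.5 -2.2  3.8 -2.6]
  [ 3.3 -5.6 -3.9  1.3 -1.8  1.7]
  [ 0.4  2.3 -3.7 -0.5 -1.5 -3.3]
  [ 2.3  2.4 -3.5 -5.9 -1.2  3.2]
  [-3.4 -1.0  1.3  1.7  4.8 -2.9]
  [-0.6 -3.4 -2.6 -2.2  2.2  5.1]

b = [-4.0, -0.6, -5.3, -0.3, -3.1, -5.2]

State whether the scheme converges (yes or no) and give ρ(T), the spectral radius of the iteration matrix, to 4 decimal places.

no, ρ = 1.1851

Write A = D+L+U with D = diag(5.9, -5.6, -3.7, -5.9, 4.8, 5.1).
T_GS = -(D+L)⁻¹U: row 0 first, T[0,5] = -(-2.6)/(5.9) = +0.4407; later rows by forward substitution.
  T[0,:] = [+0.0000, -0.1017, -0.5932, +0.3729, -0.6441, +0.4407]
  T[1,:] = [+0.0000, -0.0599, -1.0460, +0.4519, -0.7010, +0.5633]
  T[2,:] = [+0.0000, -0.0482, -0.7144, +0.1861, -0.9108, -0.4941]
  T[3,:] = [+0.0000, -0.0354, -0.2330, +0.2188, -0.1993, +1.2364]
  T[4,:] = [+0.0000, -0.0589, -0.3621, +0.2304, -0.2850, +0.7296]
  T[5,:] = [+0.0000, -0.0664, -1.0756, +0.4350, -0.9704, +0.3941]
|roots of det(T-λI)|: 1.1851, 0.8340, 0.1201, 0.1201, 0.0097, 0.0000.
spectral radius ρ = 1.1851; 1.1851 > 1, so it fails to converge.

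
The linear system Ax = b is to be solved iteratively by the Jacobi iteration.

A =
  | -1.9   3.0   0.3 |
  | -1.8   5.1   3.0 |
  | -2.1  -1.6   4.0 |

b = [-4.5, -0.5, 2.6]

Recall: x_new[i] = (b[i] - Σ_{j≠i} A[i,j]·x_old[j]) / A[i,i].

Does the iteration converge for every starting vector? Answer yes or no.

A = D + L + U where D = diag(-1.9, 5.1, 4).
T_J = -D⁻¹(L+U): T[0,2] = -(0.3)/(-1.9) = +0.1579; T[0,0] = 0.
  T[0,:] = [+0.0000 +1.5789 +0.1579]
  T[1,:] = [+0.3529 +0.0000 -0.5882]
  T[2,:] = [+0.5250 +0.4000 +0.0000]
|λ(T)| sorted: 0.9468, 0.7011, 0.7011.
spectral radius ρ = 0.9468; 0.9468 < 1, so it converges for any x₀.

yes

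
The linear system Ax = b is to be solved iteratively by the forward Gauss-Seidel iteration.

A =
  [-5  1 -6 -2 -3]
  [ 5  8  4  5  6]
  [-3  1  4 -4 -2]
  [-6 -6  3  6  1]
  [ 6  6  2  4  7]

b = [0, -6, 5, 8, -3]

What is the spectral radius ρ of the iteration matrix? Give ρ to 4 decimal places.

Let D = diag(-5, 8, 4, 6, 7); L, U the strict triangles.
T_GS = -(D+L)⁻¹U: row 0 first, T[0,2] = -(-6)/(-5) = -1.2000; later rows by forward substitution.
  T[0,:] = [+0.0000, +0.2000, -1.2000, -0.4000, -0.6000]
  T[1,:] = [+0.0000, -0.1250, +0.2500, -0.3750, -0.3750]
  T[2,:] = [+0.0000, +0.1813, -0.9625, +0.7937, +0.1437]
  T[3,:] = [+0.0000, -0.0156, -0.4687, -1.1719, -1.2135]
  T[4,:] = [+0.0000, -0.1071, +1.3571, +1.1071, +1.4881]
moduli |λ_i(T)| = 1.2939, 0.4183, 0.4183, 0.0631, 0.0000.
ρ(T) = max|λ| = 1.2939; 1.2939 > 1, so it fails to converge.

1.2939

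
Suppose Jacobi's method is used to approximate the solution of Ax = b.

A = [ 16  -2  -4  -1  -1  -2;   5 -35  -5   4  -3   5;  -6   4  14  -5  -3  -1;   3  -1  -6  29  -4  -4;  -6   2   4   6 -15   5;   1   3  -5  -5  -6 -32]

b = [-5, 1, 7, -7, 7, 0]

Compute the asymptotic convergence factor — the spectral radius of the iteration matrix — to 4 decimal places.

0.5370

Let D = diag(16, -35, 14, 29, -15, -32); L, U the strict triangles.
T_J = -D⁻¹(L+U): T[3,0] = -(3)/(29) = -0.1034; T[3,3] = 0.
  T[0,:] = [+0.0000 +0.1250 +0.2500 +0.0625 +0.0625 +0.1250]
  T[1,:] = [+0.1429 +0.0000 -0.1429 +0.1143 -0.0857 +0.1429]
  T[2,:] = [+0.4286 -0.2857 +0.0000 +0.3571 +0.2143 +0.0714]
  T[3,:] = [-0.1034 +0.0345 +0.2069 +0.0000 +0.1379 +0.1379]
  T[4,:] = [-0.4000 +0.1333 +0.2667 +0.4000 +0.0000 +0.3333]
  T[5,:] = [+0.0312 +0.0938 -0.1562 -0.1562 -0.1875 +0.0000]
|λ(T)| sorted: 0.5370, 0.2529, 0.2529, 0.2434, 0.2058, 0.0453.
spectral radius ρ = 0.5370; 0.5370 < 1 ⇒ converges.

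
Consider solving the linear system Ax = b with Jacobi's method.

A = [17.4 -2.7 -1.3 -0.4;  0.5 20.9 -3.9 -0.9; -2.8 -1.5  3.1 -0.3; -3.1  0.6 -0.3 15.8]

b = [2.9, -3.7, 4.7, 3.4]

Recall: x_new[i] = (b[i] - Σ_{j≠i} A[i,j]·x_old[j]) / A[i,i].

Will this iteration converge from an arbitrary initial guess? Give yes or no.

A = D + L + U where D = diag(17.4, 20.9, 3.1, 15.8).
Jacobi: T = -D⁻¹(L+U), T[1,2] = -(-3.9)/(20.9) = +0.1866; T[1,1] = 0.
  T[0,:] = [+0.0000, +0.1552, +0.0747, +0.0230]
  T[1,:] = [-0.0239, +0.0000, +0.1866, +0.0431]
  T[2,:] = [+0.9032, +0.4839, +0.0000, +0.0968]
  T[3,:] = [+0.1962, -0.0380, +0.0190, +0.0000]
|roots of det(T-λI)|: 0.4702, 0.2293, 0.2293, 0.0216.
ρ = 0.4702; 0.4702 < 1, so it converges for any x₀.

yes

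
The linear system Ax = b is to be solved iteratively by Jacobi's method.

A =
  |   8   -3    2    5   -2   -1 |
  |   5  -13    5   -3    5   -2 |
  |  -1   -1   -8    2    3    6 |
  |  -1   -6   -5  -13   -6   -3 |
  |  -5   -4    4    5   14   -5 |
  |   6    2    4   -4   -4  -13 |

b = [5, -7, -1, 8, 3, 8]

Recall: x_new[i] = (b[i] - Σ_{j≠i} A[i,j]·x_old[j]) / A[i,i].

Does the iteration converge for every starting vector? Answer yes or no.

A = D + L + U where D = diag(8, -13, -8, -13, 14, -13).
T_J = -D⁻¹(L+U): T[3,0] = -(-1)/(-13) = -0.0769; T[3,3] = 0.
  T[0,:] = [+0.0000, +0.3750, -0.2500, -0.6250, +0.2500, +0.1250]
  T[1,:] = [+0.3846, +0.0000, +0.3846, -0.2308, +0.3846, -0.1538]
  T[2,:] = [-0.1250, -0.1250, +0.0000, +0.2500, +0.3750, +0.7500]
  T[3,:] = [-0.0769, -0.4615, -0.3846, +0.0000, -0.4615, -0.2308]
  T[4,:] = [+0.3571, +0.2857, -0.2857, -0.3571, +0.0000, +0.3571]
  T[5,:] = [+0.4615, +0.1538, +0.3077, -0.3077, -0.3077, +0.0000]
|eigenvalues of T|: 1.1639, 0.6646, 0.6646, 0.4943, 0.4943, 0.3621.
ρ(T) = max|λ| = 1.1639; 1.1639 > 1: divergent.

no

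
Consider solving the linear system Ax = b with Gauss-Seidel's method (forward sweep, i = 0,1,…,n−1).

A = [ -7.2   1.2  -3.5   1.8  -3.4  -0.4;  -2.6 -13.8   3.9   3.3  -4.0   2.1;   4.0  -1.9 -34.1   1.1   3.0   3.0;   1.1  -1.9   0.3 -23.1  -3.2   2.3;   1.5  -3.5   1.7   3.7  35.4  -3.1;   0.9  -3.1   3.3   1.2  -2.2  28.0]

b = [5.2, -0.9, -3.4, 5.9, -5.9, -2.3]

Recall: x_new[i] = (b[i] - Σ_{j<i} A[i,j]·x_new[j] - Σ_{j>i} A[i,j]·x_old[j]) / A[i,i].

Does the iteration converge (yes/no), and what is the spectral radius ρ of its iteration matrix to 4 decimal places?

yes, ρ = 0.1717

A = D + L + U where D = diag(-7.2, -13.8, -34.1, -23.1, 35.4, 28).
T_GS = -(D+L)⁻¹U: row 0 first, T[0,1] = -(1.2)/(-7.2) = +0.1667; later rows by forward substitution.
  T[0,:] = [+0.0000, +0.1667, -0.4861, +0.2500, -0.4722, -0.0556]
  T[1,:] = [+0.0000, -0.0314, +0.3742, +0.1920, -0.2009, +0.1626]
  T[2,:] = [+0.0000, +0.0213, -0.0779, +0.0509, +0.0438, +0.0724]
  T[3,:] = [+0.0000, +0.0108, -0.0549, -0.0032, -0.1439, +0.0845]
  T[4,:] = [+0.0000, -0.0123, +0.0671, +0.0063, +0.0131, +0.0937]
  T[5,:] = [+0.0000, -0.0128, +0.0739, +0.0079, -0.0050, +0.0150]
moduli |λ_i(T)| = 0.1717, 0.0696, 0.0696, 0.0506, 0.0141, 0.0000.
spectral radius ρ = 0.1717; 0.1717 < 1 ⇒ converges.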